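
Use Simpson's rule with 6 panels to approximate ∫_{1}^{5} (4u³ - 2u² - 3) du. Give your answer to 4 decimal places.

h = (5 − 1)/6 = 0.666667.
Nodes u₀,…,u₆ = 1, 1.666667, 2.333333, 3, 3.666667, 4.333333, 5.
f(u) = 4u³ - 2u² - 3: f₀=-1, f₁=9.962963, f₂=36.925926, f₃=87, f₄=167.296296, f₅=284.925926, f₆=447.
(h/3)·[f₀ + 4f₁ + 2f₂ + 4f₃ + 2f₄ + 4f₅ + f₆] = 0.222222·(2382) = 529.3333.

529.3333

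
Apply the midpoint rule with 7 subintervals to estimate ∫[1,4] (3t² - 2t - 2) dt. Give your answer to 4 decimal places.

41.8622

h = (4 − 1)/7 = 0.428571.
Midpoints m₁,…,m₇ = 1.214286, 1.642857, 2.071429, 2.5, 2.928571, 3.357143, 3.785714.
f(m₁)=-0.005102, f(m₂)=2.811224, f(m₃)=6.729592, f(m₄)=11.75, f(m₅)=17.872449, f(m₆)=25.096939, f(m₇)=33.423469.
h·[f(m₁) + f(m₂) + f(m₃) + f(m₄) + f(m₅) + f(m₆) + f(m₇)] = 0.428571·(97.678571) = 41.8622.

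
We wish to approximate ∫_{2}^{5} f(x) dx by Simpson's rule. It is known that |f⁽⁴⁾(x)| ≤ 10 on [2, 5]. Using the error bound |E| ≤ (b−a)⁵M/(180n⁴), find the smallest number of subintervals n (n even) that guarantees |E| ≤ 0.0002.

Need 2430/(180n⁴) ≤ 0.0002.
n⁴ ≥ 2430/(180·0.0002) = 67500 ⇒ n ≥ 16.1185, so the smallest even n is 18. (n must be even for Simpson's rule.)

18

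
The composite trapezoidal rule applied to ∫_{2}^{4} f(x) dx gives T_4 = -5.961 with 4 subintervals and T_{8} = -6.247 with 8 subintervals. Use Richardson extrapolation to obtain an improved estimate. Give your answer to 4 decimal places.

-6.3423

R = (4·T_{8} − T_4) / 3 = (4·(-6.247) − (-5.961))/3 = (-19.027)/3 = -6.3423.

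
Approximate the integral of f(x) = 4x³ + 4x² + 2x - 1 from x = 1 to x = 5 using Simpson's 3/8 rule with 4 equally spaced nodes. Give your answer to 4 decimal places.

809.3333

h = (5 − 1)/3 = 1.333333.
Nodes x₀,…,x₃ = 1, 2.333333, 3.666667, 5.
f(x) = 4x³ + 4x² + 2x - 1: f₀=9, f₁=76.259259, f₂=257.296296, f₃=609.
(3h/8)·[f₀ + 3f₁ + 3f₂ + f₃] = 0.5·(1618.666667) = 809.3333.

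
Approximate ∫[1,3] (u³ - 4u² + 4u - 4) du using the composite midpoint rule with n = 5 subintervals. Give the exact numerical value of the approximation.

-6.72

h = (3 − 1)/5 = 0.4.
Midpoints m₁,…,m₅ = 1.2, 1.6, 2, 2.4, 2.8.
f(m₁)=-3.232, f(m₂)=-3.744, f(m₃)=-4, f(m₄)=-3.616, f(m₅)=-2.208.
h·[f(m₁) + f(m₂) + f(m₃) + f(m₄) + f(m₅)] = 0.4·(-16.8) = -6.72.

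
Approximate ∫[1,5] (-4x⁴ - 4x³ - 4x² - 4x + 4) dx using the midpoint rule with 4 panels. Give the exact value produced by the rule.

-3225

h = (5 − 1)/4 = 1.
Midpoints m₁,…,m₄ = 1.5, 2.5, 3.5, 4.5.
f(m₁)=-44.75, f(m₂)=-249.75, f(m₃)=-830.75, f(m₄)=-2099.75.
h·[f(m₁) + f(m₂) + f(m₃) + f(m₄)] = 1·(-3225) = -3225.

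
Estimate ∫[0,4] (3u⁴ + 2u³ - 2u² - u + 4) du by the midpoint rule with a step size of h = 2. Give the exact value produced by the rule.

h = (4 − 0)/2 = 2.
Midpoints m₁,…,m₂ = 1, 3.
f(m₁)=6, f(m₂)=280.
h·[f(m₁) + f(m₂)] = 2·(286) = 572.

572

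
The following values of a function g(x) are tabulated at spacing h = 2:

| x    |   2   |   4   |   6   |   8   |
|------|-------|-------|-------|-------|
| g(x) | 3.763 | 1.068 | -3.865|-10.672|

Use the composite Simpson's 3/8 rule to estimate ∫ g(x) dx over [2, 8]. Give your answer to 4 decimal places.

-11.4750

h = 2, n = 3.
(3h/8)·[y₀ + 3y₁ + 3y₂ + y₃] = 0.75·(-15.300) = -11.4750.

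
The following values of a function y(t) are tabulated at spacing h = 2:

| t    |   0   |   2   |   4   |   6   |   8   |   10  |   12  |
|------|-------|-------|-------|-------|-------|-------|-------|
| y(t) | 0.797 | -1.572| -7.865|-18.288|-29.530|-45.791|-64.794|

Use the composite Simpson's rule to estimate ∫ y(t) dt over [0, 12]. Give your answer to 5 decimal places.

-267.59400

h = 2, n = 6.
(h/3)·[y₀ + 4y₁ + 2y₂ + 4y₃ + 2y₄ + 4y₅ + y₆] = 0.666667·(-401.391) = -267.59400.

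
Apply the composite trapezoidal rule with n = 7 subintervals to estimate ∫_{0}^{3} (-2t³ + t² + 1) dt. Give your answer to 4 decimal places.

-29.2347

h = (3 − 0)/7 = 0.428571.
Nodes t₀,…,t₇ = 0, 0.428571, 0.857143, 1.285714, 1.714286, 2.142857, 2.571429, 3.
f(t) = -2t³ + t² + 1: f₀=1, f₁=1.026239, f₂=0.475219, f₃=-1.597668, f₄=-6.137026, f₅=-14.087464, f₆=-26.393586, f₇=-44.
(h/2)·[f₀ + 2f₁ + 2f₂ + 2f₃ + 2f₄ + 2f₅ + 2f₆ + f₇] = 0.214286·(-136.428571) = -29.2347.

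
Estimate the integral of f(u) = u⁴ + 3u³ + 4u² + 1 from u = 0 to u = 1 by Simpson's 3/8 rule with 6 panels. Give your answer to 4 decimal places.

h = (1 − 0)/6 = 0.166667.
Nodes u₀,…,u₆ = 0, 0.166667, 0.333333, 0.5, 0.666667, 0.833333, 1.
f(u) = u⁴ + 3u³ + 4u² + 1: f₀=1, f₁=1.125772, f₂=1.567901, f₃=2.4375, f₄=3.864198, f₅=5.996142, f₆=9.
(3h/8)·[f₀ + 3f₁ + 3f₂ + 2f₃ + 3f₄ + 3f₅ + f₆] = 0.0625·(52.537037) = 3.2836.

3.2836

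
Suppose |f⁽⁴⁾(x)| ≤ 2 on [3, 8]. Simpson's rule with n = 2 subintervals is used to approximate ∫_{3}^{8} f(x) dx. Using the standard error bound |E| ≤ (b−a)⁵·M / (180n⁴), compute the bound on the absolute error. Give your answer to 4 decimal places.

|E| ≤ (5)⁵·2 / (180·2⁴) = 6250/2880 = 2.1701.

2.1701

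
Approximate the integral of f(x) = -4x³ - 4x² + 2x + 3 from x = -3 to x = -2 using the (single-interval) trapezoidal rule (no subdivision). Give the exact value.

42

T = (b−a)/2 · [f(-3) + f(-2)] = 0.5·[69 + 15] = 42.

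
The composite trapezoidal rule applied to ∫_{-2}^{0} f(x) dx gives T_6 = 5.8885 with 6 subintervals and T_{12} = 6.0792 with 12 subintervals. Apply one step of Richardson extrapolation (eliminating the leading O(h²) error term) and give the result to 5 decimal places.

R = (4·T_{12} − T_6) / 3 = (4·6.0792 − 5.8885)/3 = (18.4283)/3 = 6.14277.

6.14277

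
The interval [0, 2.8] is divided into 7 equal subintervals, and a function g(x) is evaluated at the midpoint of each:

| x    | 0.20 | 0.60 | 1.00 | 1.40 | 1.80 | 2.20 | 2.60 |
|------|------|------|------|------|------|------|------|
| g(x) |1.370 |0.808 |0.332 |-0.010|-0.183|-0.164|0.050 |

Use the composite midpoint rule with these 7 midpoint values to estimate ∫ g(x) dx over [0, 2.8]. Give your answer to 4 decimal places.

h = 0.4, n = 7.
h·[y(m₁) + y(m₂) + y(m₃) + y(m₄) + y(m₅) + y(m₆) + y(m₇)] = 0.4·(2.203) = 0.8812.

0.8812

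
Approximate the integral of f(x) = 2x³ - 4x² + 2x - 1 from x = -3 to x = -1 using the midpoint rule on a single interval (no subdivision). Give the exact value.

-74

M = (b−a)·f(-2) = 2·(-37) = -74.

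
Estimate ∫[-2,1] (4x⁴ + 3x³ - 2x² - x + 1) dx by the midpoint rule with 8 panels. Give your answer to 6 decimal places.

h = (1 − (-2))/8 = 0.375.
Midpoints m₁,…,m₈ = -1.8125, -1.4375, -1.0625, -0.6875, -0.3125, 0.0625, 0.4375, 0.8125.
f(m₁)=21.54815673828125, f(m₂)=6.47344970703125, f(m₃)=1.30401611328125, f(m₄)=0.66094970703125, f(m₅)=1.06378173828125, f(m₆)=0.93048095703125, f(m₇)=0.57745361328125, f(m₈)=2.21954345703125.
h·[f(m₁) + f(m₂) + f(m₃) + f(m₄) + f(m₅) + f(m₆) + f(m₇) + f(m₈)] = 0.375·(34.77783203125) = 13.041687.

13.041687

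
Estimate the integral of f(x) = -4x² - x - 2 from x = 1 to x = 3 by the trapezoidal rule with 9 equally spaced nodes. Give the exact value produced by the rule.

h = (3 − 1)/8 = 0.25.
Nodes x₀,…,x₈ = 1, 1.25, 1.5, 1.75, 2, 2.25, 2.5, 2.75, 3.
f(x) = -4x² - x - 2: f₀=-7, f₁=-9.5, f₂=-12.5, f₃=-16, f₄=-20, f₅=-24.5, f₆=-29.5, f₇=-35, f₈=-41.
(h/2)·[f₀ + 2f₁ + 2f₂ + 2f₃ + 2f₄ + 2f₅ + 2f₆ + 2f₇ + f₈] = 0.125·(-342) = -42.75.

-42.75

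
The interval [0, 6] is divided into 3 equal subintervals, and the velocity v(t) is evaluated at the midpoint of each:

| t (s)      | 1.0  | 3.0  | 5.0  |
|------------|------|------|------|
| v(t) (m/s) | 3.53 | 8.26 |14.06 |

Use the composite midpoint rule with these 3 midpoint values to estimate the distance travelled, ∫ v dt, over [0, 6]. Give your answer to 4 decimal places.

h = 2, n = 3.
h·[y(m₁) + y(m₂) + y(m₃)] = 2·(25.85) = 51.7000.

51.7000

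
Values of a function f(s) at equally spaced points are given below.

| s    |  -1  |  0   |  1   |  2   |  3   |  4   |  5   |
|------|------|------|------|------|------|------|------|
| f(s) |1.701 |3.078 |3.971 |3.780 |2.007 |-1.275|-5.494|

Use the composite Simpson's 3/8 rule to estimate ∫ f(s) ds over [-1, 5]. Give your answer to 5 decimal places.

h = 1, n = 6.
(3h/8)·[y₀ + 3y₁ + 3y₂ + 2y₃ + 3y₄ + 3y₅ + y₆] = 0.375·(27.110) = 10.16625.

10.16625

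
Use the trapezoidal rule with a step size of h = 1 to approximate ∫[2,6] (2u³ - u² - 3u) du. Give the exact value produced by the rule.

538

h = (6 − 2)/4 = 1.
Nodes u₀,…,u₄ = 2, 3, 4, 5, 6.
f(u) = 2u³ - u² - 3u: f₀=6, f₁=36, f₂=100, f₃=210, f₄=378.
(h/2)·[f₀ + 2f₁ + 2f₂ + 2f₃ + f₄] = 0.5·(1076) = 538.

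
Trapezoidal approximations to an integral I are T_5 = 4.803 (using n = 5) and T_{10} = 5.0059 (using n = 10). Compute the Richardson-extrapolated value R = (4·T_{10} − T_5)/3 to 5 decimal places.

R = (4·T_{10} − T_5) / 3 = (4·5.0059 − 4.803)/3 = (15.2206)/3 = 5.07353.

5.07353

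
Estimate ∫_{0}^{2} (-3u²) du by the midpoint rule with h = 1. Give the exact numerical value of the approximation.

h = (2 − 0)/2 = 1.
Midpoints m₁,…,m₂ = 0.5, 1.5.
f(m₁)=-0.75, f(m₂)=-6.75.
h·[f(m₁) + f(m₂)] = 1·(-7.5) = -7.5.

-7.5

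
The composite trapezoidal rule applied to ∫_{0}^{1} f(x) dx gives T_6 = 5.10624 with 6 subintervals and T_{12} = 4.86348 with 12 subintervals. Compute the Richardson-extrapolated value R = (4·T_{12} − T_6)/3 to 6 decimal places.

R = (4·T_{12} − T_6) / 3 = (4·4.86348 − 5.10624)/3 = (14.34768)/3 = 4.782560.

4.782560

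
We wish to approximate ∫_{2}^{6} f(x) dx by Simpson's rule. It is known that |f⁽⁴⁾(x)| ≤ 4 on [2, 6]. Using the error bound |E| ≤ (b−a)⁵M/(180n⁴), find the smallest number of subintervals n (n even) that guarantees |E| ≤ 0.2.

4

Need 4096/(180n⁴) ≤ 0.2.
n⁴ ≥ 4096/(180·0.2) = 113.778 ⇒ n ≥ 3.2660, so the smallest even n is 4. (n must be even for Simpson's rule.)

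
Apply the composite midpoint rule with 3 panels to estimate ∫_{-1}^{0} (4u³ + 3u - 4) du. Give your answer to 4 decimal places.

h = (0 − (-1))/3 = 0.333333.
Midpoints m₁,…,m₃ = -0.833333, -0.5, -0.166667.
f(m₁)=-8.814815, f(m₂)=-6, f(m₃)=-4.518519.
h·[f(m₁) + f(m₂) + f(m₃)] = 0.333333·(-19.333333) = -6.4444.

-6.4444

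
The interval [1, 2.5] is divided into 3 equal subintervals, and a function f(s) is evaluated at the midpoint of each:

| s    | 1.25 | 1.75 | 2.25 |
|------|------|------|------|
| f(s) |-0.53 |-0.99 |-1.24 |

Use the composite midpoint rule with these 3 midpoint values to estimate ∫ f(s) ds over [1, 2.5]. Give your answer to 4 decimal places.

-1.3800

h = 0.5, n = 3.
h·[y(m₁) + y(m₂) + y(m₃)] = 0.5·(-2.76) = -1.3800.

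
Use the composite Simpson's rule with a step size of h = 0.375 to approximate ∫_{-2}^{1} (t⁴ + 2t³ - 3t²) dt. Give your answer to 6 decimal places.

h = (1 − (-2))/8 = 0.375.
Nodes t₀,…,t₈ = -2, -1.625, -1.25, -0.875, -0.5, -0.125, 0.25, 0.625, 1.
f(t) = t⁴ + 2t³ - 3t²: f₀=-12, f₁=-9.531005859375, f₂=-6.15234375, f₃=-3.050537109375, f₄=-0.9375, f₅=-0.050537109375, f₆=-0.15234375, f₇=-0.531005859375, f₈=0.
(h/3)·[f₀ + 4f₁ + 2f₂ + 4f₃ + 2f₄ + 4f₅ + 2f₆ + 4f₇ + f₈] = 0.125·(-79.13671875) = -9.892090.

-9.892090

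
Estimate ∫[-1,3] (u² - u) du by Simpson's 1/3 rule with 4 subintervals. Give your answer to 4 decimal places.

5.3333

h = (3 − (-1))/4 = 1.
Nodes u₀,…,u₄ = -1, 0, 1, 2, 3.
f(u) = u² - u: f₀=2, f₁=0, f₂=0, f₃=2, f₄=6.
(h/3)·[f₀ + 4f₁ + 2f₂ + 4f₃ + f₄] = 0.333333·(16) = 5.3333.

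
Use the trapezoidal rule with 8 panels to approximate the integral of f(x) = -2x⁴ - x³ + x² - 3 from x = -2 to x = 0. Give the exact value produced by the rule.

-12.3828125

h = (0 − (-2))/8 = 0.25.
Nodes x₀,…,x₈ = -2, -1.75, -1.5, -1.25, -1, -0.75, -0.5, -0.25, 0.
f(x) = -2x⁴ - x³ + x² - 3: f₀=-23, f₁=-13.3359375, f₂=-7.5, f₃=-4.3671875, f₄=-3, f₅=-2.6484375, f₆=-2.75, f₇=-2.9296875, f₈=-3.
(h/2)·[f₀ + 2f₁ + 2f₂ + 2f₃ + 2f₄ + 2f₅ + 2f₆ + 2f₇ + f₈] = 0.125·(-99.0625) = -12.3828125.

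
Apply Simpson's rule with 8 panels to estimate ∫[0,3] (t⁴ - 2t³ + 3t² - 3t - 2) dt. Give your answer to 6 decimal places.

h = (3 − 0)/8 = 0.375.
Nodes t₀,…,t₈ = 0, 0.375, 0.75, 1.125, 1.5, 1.875, 2.25, 2.625, 3.
f(t) = t⁴ - 2t³ + 3t² - 3t - 2: f₀=-2, f₁=-2.788818359375, f₂=-3.08984375, f₃=-2.823974609375, f₄=-1.4375, f₅=2.097900390625, f₆=9.28515625, f₇=22.101806640625, f₈=43.
(h/3)·[f₀ + 4f₁ + 2f₂ + 4f₃ + 2f₄ + 4f₅ + 2f₆ + 4f₇ + f₈] = 0.125·(124.86328125) = 15.607910.

15.607910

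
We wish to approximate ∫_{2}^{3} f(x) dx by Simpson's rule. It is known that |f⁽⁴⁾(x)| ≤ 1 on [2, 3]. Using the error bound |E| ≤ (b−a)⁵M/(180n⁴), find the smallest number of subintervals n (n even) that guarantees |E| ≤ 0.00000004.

Need 1/(180n⁴) ≤ 0.00000004.
n⁴ ≥ 1/(180·0.00000004) = 138889 ⇒ n ≥ 19.3049, so the smallest even n is 20. (n must be even for Simpson's rule.)

20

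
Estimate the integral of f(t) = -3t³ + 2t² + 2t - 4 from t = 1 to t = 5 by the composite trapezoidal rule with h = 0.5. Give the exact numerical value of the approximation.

h = (5 − 1)/8 = 0.5.
Nodes t₀,…,t₈ = 1, 1.5, 2, 2.5, 3, 3.5, 4, 4.5, 5.
f(t) = -3t³ + 2t² + 2t - 4: f₀=-3, f₁=-6.625, f₂=-16, f₃=-33.375, f₄=-61, f₅=-101.125, f₆=-156, f₇=-227.875, f₈=-319.
(h/2)·[f₀ + 2f₁ + 2f₂ + 2f₃ + 2f₄ + 2f₅ + 2f₆ + 2f₇ + f₈] = 0.25·(-1526) = -381.5.

-381.5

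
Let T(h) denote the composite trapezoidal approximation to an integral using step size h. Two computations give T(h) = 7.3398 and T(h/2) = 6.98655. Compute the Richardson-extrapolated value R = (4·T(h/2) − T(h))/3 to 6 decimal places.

R = (4·T(h/2) − T(h)) / 3 = (4·6.98655 − 7.3398)/3 = (20.60640)/3 = 6.868800.

6.868800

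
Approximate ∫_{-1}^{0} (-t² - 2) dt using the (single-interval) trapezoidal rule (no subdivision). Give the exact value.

T = (b−a)/2 · [f(-1) + f(0)] = 0.5·[(-3) + (-2)] = -2.5.

-2.5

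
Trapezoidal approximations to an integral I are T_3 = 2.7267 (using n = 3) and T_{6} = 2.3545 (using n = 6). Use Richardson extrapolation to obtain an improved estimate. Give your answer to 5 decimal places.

R = (4·T_{6} − T_3) / 3 = (4·2.3545 − 2.7267)/3 = (6.6913)/3 = 2.23043.

2.23043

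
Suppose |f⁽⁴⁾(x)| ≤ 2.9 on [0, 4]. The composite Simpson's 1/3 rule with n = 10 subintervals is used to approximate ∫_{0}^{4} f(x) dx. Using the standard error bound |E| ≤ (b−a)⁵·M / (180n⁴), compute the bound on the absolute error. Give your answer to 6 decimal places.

0.001650

|E| ≤ (4)⁵·2.9 / (180·10⁴) = 2969.6/1800000 = 0.001650.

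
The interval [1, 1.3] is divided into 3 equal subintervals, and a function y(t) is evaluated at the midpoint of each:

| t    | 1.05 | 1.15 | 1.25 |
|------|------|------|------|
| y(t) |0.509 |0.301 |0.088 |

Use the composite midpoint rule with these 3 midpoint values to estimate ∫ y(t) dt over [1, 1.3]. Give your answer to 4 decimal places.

0.0898

h = 0.1, n = 3.
h·[y(m₁) + y(m₂) + y(m₃)] = 0.1·(0.898) = 0.0898.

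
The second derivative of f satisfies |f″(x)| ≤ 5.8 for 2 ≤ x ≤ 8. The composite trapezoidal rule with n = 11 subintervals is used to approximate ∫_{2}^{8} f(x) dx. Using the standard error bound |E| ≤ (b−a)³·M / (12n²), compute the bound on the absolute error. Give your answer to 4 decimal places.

0.8628

|E| ≤ (6)³·5.8 / (12·11²) = 1252.8/1452 = 0.8628.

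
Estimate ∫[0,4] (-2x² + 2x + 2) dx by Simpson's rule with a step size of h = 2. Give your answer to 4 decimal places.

-18.6667

h = (4 − 0)/2 = 2.
Nodes x₀,…,x₂ = 0, 2, 4.
f(x) = -2x² + 2x + 2: f₀=2, f₁=-2, f₂=-22.
(h/3)·[f₀ + 4f₁ + f₂] = 0.666667·(-28) = -18.6667.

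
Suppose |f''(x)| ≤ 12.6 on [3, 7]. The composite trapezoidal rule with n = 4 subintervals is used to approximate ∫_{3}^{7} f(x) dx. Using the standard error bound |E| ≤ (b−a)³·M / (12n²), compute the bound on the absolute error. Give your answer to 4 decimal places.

|E| ≤ (4)³·12.6 / (12·4²) = 806.4/192 = 4.2000.

4.2000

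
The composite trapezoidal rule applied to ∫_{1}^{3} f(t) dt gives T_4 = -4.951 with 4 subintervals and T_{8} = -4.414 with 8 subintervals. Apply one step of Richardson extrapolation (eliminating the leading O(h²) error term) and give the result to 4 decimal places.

-4.2350

R = (4·T_{8} − T_4) / 3 = (4·(-4.414) − (-4.951))/3 = (-12.705)/3 = -4.2350.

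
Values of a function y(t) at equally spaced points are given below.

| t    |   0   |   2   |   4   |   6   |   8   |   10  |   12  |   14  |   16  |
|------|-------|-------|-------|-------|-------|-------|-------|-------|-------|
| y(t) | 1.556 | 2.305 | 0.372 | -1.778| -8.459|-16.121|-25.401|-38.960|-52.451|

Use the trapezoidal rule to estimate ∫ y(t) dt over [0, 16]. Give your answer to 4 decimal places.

h = 2, n = 8.
(h/2)·[y₀ + 2y₁ + 2y₂ + 2y₃ + 2y₄ + 2y₅ + 2y₆ + 2y₇ + y₈] = 1·(-226.979) = -226.9790.

-226.9790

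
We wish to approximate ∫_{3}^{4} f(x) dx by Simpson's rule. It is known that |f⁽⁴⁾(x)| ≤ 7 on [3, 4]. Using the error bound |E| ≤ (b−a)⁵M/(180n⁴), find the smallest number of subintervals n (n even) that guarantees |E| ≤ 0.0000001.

26

Need 7/(180n⁴) ≤ 0.0000001.
n⁴ ≥ 7/(180·0.0000001) = 388889 ⇒ n ≥ 24.9722, so the smallest even n is 26. (n must be even for Simpson's rule.)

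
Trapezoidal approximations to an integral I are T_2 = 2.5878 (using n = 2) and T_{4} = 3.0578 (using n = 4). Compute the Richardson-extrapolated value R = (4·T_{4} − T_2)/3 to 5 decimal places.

3.21447

R = (4·T_{4} − T_2) / 3 = (4·3.0578 − 2.5878)/3 = (9.6434)/3 = 3.21447.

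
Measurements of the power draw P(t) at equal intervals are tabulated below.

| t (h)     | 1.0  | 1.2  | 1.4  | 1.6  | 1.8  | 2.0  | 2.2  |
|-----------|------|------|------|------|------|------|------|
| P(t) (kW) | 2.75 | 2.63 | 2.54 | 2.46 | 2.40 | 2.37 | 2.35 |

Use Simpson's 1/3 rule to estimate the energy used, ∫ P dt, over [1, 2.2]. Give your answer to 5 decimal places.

2.98800

h = 0.2, n = 6.
(h/3)·[y₀ + 4y₁ + 2y₂ + 4y₃ + 2y₄ + 4y₅ + y₆] = 0.066667·(44.82) = 2.98800.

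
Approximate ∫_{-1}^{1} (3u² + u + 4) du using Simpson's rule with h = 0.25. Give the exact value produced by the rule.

10

h = (1 − (-1))/8 = 0.25.
Nodes u₀,…,u₈ = -1, -0.75, -0.5, -0.25, 0, 0.25, 0.5, 0.75, 1.
f(u) = 3u² + u + 4: f₀=6, f₁=4.9375, f₂=4.25, f₃=3.9375, f₄=4, f₅=4.4375, f₆=5.25, f₇=6.4375, f₈=8.
(h/3)·[f₀ + 4f₁ + 2f₂ + 4f₃ + 2f₄ + 4f₅ + 2f₆ + 4f₇ + f₈] = 0.083333·(120) = 10.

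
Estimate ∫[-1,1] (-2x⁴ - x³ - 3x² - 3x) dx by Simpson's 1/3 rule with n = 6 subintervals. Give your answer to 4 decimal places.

-2.8066

h = (1 − (-1))/6 = 0.333333.
Nodes x₀,…,x₆ = -1, -0.666667, -0.333333, 0, 0.333333, 0.666667, 1.
f(x) = -2x⁴ - x³ - 3x² - 3x: f₀=-1, f₁=0.567901, f₂=0.679012, f₃=0, f₄=-1.395062, f₅=-4.024691, f₆=-9.
(h/3)·[f₀ + 4f₁ + 2f₂ + 4f₃ + 2f₄ + 4f₅ + f₆] = 0.111111·(-25.259259) = -2.8066.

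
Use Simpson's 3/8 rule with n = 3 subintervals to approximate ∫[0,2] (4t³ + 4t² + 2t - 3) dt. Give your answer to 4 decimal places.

24.6667

h = (2 − 0)/3 = 0.666667.
Nodes t₀,…,t₃ = 0, 0.666667, 1.333333, 2.
f(t) = 4t³ + 4t² + 2t - 3: f₀=-3, f₁=1.296296, f₂=16.259259, f₃=49.
(3h/8)·[f₀ + 3f₁ + 3f₂ + f₃] = 0.25·(98.666667) = 24.6667.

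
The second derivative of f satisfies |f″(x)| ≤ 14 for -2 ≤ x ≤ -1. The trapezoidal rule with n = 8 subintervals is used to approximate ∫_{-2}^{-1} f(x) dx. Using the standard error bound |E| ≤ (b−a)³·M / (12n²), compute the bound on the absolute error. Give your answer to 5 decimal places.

|E| ≤ (1)³·14 / (12·8²) = 14/768 = 0.01823.

0.01823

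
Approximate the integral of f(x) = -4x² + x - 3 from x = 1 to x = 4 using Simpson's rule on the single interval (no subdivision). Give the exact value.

-85.5

S = (b−a)/6 · [f(1) + 4f(2.5) + f(4)] = 0.5·[(-6) + 4·(-25.5) + (-63)] = -85.5.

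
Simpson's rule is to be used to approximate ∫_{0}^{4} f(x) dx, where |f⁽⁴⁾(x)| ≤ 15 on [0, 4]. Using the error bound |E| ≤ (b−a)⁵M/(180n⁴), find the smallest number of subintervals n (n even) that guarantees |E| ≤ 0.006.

Need 15360/(180n⁴) ≤ 0.006.
n⁴ ≥ 15360/(180·0.006) = 14222.2 ⇒ n ≥ 10.9205, so the smallest even n is 12. (n must be even for Simpson's rule.)

12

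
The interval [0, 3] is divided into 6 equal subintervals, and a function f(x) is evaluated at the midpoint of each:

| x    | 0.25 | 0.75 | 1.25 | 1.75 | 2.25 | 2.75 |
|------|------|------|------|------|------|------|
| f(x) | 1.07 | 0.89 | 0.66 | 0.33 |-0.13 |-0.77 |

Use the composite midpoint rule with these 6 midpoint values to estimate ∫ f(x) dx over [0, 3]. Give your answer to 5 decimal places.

h = 0.5, n = 6.
h·[y(m₁) + y(m₂) + y(m₃) + y(m₄) + y(m₅) + y(m₆)] = 0.5·(2.05) = 1.02500.

1.02500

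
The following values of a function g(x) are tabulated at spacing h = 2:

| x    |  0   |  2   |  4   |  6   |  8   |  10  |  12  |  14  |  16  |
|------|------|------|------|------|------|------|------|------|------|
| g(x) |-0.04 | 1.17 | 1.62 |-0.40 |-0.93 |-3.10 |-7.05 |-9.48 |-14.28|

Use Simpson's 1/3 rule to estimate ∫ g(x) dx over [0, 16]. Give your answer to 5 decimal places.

h = 2, n = 8.
(h/3)·[y₀ + 4y₁ + 2y₂ + 4y₃ + 2y₄ + 4y₅ + 2y₆ + 4y₇ + y₈] = 0.666667·(-74.28) = -49.52000.

-49.52000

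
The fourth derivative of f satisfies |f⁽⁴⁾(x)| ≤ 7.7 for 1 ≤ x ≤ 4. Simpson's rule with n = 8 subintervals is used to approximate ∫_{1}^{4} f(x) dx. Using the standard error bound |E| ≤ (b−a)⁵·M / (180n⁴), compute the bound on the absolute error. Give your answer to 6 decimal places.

0.002538

|E| ≤ (3)⁵·7.7 / (180·8⁴) = 1871.1/737280 = 0.002538.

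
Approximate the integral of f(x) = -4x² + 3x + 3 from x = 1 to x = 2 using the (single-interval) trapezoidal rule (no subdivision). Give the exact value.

-2.5

T = (b−a)/2 · [f(1) + f(2)] = 0.5·[2 + (-7)] = -2.5.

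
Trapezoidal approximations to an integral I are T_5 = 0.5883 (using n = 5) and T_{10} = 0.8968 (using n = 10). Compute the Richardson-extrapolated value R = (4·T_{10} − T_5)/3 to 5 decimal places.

0.99963

R = (4·T_{10} − T_5) / 3 = (4·0.8968 − 0.5883)/3 = (2.9989)/3 = 0.99963.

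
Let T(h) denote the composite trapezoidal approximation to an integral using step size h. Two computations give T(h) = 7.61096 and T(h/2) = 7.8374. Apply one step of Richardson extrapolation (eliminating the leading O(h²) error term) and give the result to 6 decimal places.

7.912880

R = (4·T(h/2) − T(h)) / 3 = (4·7.8374 − 7.61096)/3 = (23.73864)/3 = 7.912880.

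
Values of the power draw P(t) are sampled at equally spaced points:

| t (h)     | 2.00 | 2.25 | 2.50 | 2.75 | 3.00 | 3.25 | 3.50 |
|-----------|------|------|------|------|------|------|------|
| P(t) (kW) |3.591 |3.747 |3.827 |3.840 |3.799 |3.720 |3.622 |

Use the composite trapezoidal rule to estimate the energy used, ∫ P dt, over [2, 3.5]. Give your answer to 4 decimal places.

h = 0.25, n = 6.
(h/2)·[y₀ + 2y₁ + 2y₂ + 2y₃ + 2y₄ + 2y₅ + y₆] = 0.125·(45.079) = 5.6349.

5.6349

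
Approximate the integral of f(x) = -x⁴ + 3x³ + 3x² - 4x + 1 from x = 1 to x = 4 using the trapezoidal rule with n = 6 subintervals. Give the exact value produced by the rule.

h = (4 − 1)/6 = 0.5.
Nodes x₀,…,x₆ = 1, 1.5, 2, 2.5, 3, 3.5, 4.
f(x) = -x⁴ + 3x³ + 3x² - 4x + 1: f₀=2, f₁=6.8125, f₂=13, f₃=17.5625, f₄=16, f₅=2.3125, f₆=-31.
(h/2)·[f₀ + 2f₁ + 2f₂ + 2f₃ + 2f₄ + 2f₅ + f₆] = 0.25·(82.375) = 20.59375.

20.59375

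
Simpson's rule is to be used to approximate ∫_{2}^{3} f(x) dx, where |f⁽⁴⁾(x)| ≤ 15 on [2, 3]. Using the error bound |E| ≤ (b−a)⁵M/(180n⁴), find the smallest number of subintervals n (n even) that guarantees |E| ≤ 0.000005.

Need 15/(180n⁴) ≤ 0.000005.
n⁴ ≥ 15/(180·0.000005) = 16666.7 ⇒ n ≥ 11.3622, so the smallest even n is 12. (n must be even for Simpson's rule.)

12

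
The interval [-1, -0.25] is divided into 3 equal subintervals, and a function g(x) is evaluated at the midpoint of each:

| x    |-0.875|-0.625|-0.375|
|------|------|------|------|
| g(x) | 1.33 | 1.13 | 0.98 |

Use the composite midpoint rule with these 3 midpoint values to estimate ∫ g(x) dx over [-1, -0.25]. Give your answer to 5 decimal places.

h = 0.25, n = 3.
h·[y(m₁) + y(m₂) + y(m₃)] = 0.25·(3.44) = 0.86000.

0.86000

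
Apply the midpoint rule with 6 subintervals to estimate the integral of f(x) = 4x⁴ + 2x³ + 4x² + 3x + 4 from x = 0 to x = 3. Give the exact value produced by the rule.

h = (3 − 0)/6 = 0.5.
Midpoints m₁,…,m₆ = 0.25, 0.75, 1.25, 1.75, 2.25, 2.75.
f(m₁)=5.046875, f(m₂)=10.609375, f(m₃)=27.671875, f(m₄)=69.734375, f(m₅)=156.296875, f(m₆)=312.859375.
h·[f(m₁) + f(m₂) + f(m₃) + f(m₄) + f(m₅) + f(m₆)] = 0.5·(582.21875) = 291.109375.

291.109375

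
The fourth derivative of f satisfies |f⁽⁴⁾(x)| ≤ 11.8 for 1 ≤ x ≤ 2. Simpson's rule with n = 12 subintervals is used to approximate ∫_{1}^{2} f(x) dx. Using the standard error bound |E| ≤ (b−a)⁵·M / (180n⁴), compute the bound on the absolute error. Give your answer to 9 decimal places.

|E| ≤ (1)⁵·11.8 / (180·12⁴) = 11.8/3732480 = 0.000003161.

0.000003161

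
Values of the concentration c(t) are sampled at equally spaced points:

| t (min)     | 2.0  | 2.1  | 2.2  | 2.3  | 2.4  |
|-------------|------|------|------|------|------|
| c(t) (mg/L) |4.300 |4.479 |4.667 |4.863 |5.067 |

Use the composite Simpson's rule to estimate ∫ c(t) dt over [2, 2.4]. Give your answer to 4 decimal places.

h = 0.1, n = 4.
(h/3)·[y₀ + 4y₁ + 2y₂ + 4y₃ + y₄] = 0.033333·(56.069) = 1.8690.

1.8690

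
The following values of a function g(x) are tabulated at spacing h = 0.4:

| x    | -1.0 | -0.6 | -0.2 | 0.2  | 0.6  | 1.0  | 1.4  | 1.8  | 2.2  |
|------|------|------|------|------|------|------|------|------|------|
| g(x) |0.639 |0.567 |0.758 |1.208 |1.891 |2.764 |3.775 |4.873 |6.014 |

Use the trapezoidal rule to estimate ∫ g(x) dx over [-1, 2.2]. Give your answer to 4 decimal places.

h = 0.4, n = 8.
(h/2)·[y₀ + 2y₁ + 2y₂ + 2y₃ + 2y₄ + 2y₅ + 2y₆ + 2y₇ + y₈] = 0.2·(38.325) = 7.6650.

7.6650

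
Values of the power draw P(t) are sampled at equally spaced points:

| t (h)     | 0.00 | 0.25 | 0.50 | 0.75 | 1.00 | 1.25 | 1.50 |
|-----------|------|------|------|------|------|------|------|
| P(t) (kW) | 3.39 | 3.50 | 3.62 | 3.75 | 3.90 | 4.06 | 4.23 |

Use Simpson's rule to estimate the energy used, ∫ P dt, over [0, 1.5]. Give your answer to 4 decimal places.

h = 0.25, n = 6.
(h/3)·[y₀ + 4y₁ + 2y₂ + 4y₃ + 2y₄ + 4y₅ + y₆] = 0.083333·(67.90) = 5.6583.

5.6583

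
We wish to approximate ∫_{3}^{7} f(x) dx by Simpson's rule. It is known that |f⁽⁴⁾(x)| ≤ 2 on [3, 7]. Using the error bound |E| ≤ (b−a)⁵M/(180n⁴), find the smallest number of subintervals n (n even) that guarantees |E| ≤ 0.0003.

Need 2048/(180n⁴) ≤ 0.0003.
n⁴ ≥ 2048/(180·0.0003) = 37925.9 ⇒ n ≥ 13.9551, so the smallest even n is 14. (n must be even for Simpson's rule.)

14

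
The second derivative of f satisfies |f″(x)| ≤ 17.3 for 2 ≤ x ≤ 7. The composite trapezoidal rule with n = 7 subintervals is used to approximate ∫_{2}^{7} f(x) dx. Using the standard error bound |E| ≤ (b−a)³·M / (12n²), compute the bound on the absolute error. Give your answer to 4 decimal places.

3.6777

|E| ≤ (5)³·17.3 / (12·7²) = 2162.5/588 = 3.6777.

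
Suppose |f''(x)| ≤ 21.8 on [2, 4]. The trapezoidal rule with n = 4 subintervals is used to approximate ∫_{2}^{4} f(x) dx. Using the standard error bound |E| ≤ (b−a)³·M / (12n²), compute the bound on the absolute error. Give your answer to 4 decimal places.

0.9083

|E| ≤ (2)³·21.8 / (12·4²) = 174.4/192 = 0.9083.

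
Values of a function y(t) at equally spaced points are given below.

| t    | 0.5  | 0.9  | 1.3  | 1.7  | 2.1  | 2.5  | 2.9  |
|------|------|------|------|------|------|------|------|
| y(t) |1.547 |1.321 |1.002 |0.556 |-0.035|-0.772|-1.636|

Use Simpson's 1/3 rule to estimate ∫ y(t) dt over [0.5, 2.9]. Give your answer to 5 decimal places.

0.83533

h = 0.4, n = 6.
(h/3)·[y₀ + 4y₁ + 2y₂ + 4y₃ + 2y₄ + 4y₅ + y₆] = 0.133333·(6.265) = 0.83533.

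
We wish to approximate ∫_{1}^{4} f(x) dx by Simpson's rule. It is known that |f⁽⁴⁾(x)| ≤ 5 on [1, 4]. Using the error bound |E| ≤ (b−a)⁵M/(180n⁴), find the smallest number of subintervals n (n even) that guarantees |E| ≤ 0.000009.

Need 1215/(180n⁴) ≤ 0.000009.
n⁴ ≥ 1215/(180·0.000009) = 750000 ⇒ n ≥ 29.4283, so the smallest even n is 30. (n must be even for Simpson's rule.)

30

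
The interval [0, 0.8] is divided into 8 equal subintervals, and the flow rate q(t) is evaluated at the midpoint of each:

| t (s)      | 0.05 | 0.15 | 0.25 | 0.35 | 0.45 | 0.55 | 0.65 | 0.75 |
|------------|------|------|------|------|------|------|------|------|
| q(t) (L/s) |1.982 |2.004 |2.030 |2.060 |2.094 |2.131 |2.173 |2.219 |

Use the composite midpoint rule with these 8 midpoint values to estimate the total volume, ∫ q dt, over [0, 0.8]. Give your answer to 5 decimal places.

1.66930

h = 0.1, n = 8.
h·[y(m₁) + y(m₂) + y(m₃) + y(m₄) + y(m₅) + y(m₆) + y(m₇) + y(m₈)] = 0.1·(16.693) = 1.66930.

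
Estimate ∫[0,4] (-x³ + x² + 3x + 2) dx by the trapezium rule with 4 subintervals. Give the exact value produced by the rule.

h = (4 − 0)/4 = 1.
Nodes x₀,…,x₄ = 0, 1, 2, 3, 4.
f(x) = -x³ + x² + 3x + 2: f₀=2, f₁=5, f₂=4, f₃=-7, f₄=-34.
(h/2)·[f₀ + 2f₁ + 2f₂ + 2f₃ + f₄] = 0.5·(-28) = -14.

-14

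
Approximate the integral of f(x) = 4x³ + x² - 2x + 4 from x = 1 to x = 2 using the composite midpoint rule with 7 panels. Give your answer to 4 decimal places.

18.3010

h = (2 − 1)/7 = 0.142857.
Midpoints m₁,…,m₇ = 1.071429, 1.214286, 1.357143, 1.5, 1.642857, 1.785714, 1.928571.
f(m₁)=7.924927, f(m₂)=10.207726, f(m₃)=13.126093, f(m₄)=16.75, f(m₅)=21.149417, f(m₆)=26.394315, f(m₇)=32.554665.
h·[f(m₁) + f(m₂) + f(m₃) + f(m₄) + f(m₅) + f(m₆) + f(m₇)] = 0.142857·(128.107143) = 18.3010.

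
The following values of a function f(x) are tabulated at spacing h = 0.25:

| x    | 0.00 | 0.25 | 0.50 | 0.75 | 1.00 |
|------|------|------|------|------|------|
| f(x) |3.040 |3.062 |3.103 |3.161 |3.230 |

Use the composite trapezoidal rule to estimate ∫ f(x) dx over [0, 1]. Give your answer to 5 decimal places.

h = 0.25, n = 4.
(h/2)·[y₀ + 2y₁ + 2y₂ + 2y₃ + y₄] = 0.125·(24.922) = 3.11525.

3.11525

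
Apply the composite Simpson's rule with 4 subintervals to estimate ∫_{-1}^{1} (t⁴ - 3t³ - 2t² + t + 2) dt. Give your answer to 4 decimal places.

3.0833

h = (1 − (-1))/4 = 0.5.
Nodes t₀,…,t₄ = -1, -0.5, 0, 0.5, 1.
f(t) = t⁴ - 3t³ - 2t² + t + 2: f₀=3, f₁=1.4375, f₂=2, f₃=1.6875, f₄=-1.
(h/3)·[f₀ + 4f₁ + 2f₂ + 4f₃ + f₄] = 0.166667·(18.5) = 3.0833.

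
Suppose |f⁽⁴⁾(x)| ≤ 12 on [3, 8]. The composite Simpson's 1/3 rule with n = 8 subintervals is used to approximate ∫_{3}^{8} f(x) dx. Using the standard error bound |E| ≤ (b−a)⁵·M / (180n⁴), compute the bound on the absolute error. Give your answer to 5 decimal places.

0.05086

|E| ≤ (5)⁵·12 / (180·8⁴) = 37500/737280 = 0.05086.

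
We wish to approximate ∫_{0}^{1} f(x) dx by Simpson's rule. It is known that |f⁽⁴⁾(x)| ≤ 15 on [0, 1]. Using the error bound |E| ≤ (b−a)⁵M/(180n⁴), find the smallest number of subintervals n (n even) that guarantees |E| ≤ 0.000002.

16

Need 15/(180n⁴) ≤ 0.000002.
n⁴ ≥ 15/(180·0.000002) = 41666.7 ⇒ n ≥ 14.2872, so the smallest even n is 16. (n must be even for Simpson's rule.)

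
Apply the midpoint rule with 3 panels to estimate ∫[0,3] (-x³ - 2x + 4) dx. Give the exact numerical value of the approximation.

-16.125

h = (3 − 0)/3 = 1.
Midpoints m₁,…,m₃ = 0.5, 1.5, 2.5.
f(m₁)=2.875, f(m₂)=-2.375, f(m₃)=-16.625.
h·[f(m₁) + f(m₂) + f(m₃)] = 1·(-16.125) = -16.125.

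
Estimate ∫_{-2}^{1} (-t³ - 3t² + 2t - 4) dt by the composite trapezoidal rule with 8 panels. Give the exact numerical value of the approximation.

-20.35546875

h = (1 − (-2))/8 = 0.375.
Nodes t₀,…,t₈ = -2, -1.625, -1.25, -0.875, -0.5, -0.125, 0.25, 0.625, 1.
f(t) = -t³ - 3t² + 2t - 4: f₀=-12, f₁=-10.880859375, f₂=-9.234375, f₃=-7.376953125, f₄=-5.625, f₅=-4.294921875, f₆=-3.703125, f₇=-4.166015625, f₈=-6.
(h/2)·[f₀ + 2f₁ + 2f₂ + 2f₃ + 2f₄ + 2f₅ + 2f₆ + 2f₇ + f₈] = 0.1875·(-108.5625) = -20.35546875.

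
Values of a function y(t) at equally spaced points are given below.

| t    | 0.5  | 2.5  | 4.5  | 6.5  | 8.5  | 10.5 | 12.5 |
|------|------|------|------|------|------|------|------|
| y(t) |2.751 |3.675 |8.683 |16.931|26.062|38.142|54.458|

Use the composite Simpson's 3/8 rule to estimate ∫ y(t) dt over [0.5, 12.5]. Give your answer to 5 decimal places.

h = 2, n = 6.
(3h/8)·[y₀ + 3y₁ + 3y₂ + 2y₃ + 3y₄ + 3y₅ + y₆] = 0.75·(320.757) = 240.56775.

240.56775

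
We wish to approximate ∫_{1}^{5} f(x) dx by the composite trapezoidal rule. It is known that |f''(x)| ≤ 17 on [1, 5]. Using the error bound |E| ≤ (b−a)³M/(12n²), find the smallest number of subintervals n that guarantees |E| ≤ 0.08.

Need 1088/(12n²) ≤ 0.08.
n² ≥ 1088/(12·0.08) = 1133.33 ⇒ n ≥ 33.6650, so the smallest n is 34.

34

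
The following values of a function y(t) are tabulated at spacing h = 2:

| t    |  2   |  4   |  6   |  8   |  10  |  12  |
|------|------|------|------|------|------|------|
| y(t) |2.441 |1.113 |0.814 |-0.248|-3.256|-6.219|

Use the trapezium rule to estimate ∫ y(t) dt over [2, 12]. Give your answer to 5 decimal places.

-6.93200

h = 2, n = 5.
(h/2)·[y₀ + 2y₁ + 2y₂ + 2y₃ + 2y₄ + y₅] = 1·(-6.932) = -6.93200.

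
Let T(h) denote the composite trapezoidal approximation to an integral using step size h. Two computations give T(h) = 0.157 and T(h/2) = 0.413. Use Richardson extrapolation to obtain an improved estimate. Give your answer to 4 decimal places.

0.4983

R = (4·T(h/2) − T(h)) / 3 = (4·0.413 − 0.157)/3 = (1.495)/3 = 0.4983.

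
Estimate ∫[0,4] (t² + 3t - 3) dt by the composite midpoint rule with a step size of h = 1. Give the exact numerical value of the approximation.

h = (4 − 0)/4 = 1.
Midpoints m₁,…,m₄ = 0.5, 1.5, 2.5, 3.5.
f(m₁)=-1.25, f(m₂)=3.75, f(m₃)=10.75, f(m₄)=19.75.
h·[f(m₁) + f(m₂) + f(m₃) + f(m₄)] = 1·(33) = 33.

33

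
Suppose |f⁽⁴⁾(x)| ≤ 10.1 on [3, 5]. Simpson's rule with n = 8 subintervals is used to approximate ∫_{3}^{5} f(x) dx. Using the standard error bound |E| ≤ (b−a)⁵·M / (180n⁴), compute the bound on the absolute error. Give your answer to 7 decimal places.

|E| ≤ (2)⁵·10.1 / (180·8⁴) = 323.2/737280 = 0.0004384.

0.0004384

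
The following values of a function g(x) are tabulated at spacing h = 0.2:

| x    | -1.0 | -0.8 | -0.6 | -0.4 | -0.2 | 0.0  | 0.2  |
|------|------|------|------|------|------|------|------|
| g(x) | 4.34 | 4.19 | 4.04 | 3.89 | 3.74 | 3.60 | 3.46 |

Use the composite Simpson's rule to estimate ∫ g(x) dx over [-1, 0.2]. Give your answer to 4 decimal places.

4.6720

h = 0.2, n = 6.
(h/3)·[y₀ + 4y₁ + 2y₂ + 4y₃ + 2y₄ + 4y₅ + y₆] = 0.066667·(70.08) = 4.6720.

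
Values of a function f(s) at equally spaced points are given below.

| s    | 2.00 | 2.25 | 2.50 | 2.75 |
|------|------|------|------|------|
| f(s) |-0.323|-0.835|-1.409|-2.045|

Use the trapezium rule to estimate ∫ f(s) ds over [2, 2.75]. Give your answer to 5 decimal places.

h = 0.25, n = 3.
(h/2)·[y₀ + 2y₁ + 2y₂ + y₃] = 0.125·(-6.856) = -0.85700.

-0.85700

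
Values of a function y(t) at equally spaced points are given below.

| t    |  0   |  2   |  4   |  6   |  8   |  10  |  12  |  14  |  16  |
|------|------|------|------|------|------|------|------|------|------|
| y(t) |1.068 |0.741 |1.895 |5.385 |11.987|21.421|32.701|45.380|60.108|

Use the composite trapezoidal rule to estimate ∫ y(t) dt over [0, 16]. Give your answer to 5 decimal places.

h = 2, n = 8.
(h/2)·[y₀ + 2y₁ + 2y₂ + 2y₃ + 2y₄ + 2y₅ + 2y₆ + 2y₇ + y₈] = 1·(300.196) = 300.19600.

300.19600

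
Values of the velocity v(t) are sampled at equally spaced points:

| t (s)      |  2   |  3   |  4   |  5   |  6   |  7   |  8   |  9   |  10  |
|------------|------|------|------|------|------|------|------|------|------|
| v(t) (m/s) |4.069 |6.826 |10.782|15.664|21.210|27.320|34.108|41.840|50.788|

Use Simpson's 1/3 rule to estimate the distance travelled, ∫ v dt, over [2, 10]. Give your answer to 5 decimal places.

184.55233

h = 1, n = 8.
(h/3)·[y₀ + 4y₁ + 2y₂ + 4y₃ + 2y₄ + 4y₅ + 2y₆ + 4y₇ + y₈] = 0.333333·(553.657) = 184.55233.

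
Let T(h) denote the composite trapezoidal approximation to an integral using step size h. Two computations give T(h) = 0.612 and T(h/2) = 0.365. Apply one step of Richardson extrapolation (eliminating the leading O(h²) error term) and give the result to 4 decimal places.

0.2827

R = (4·T(h/2) − T(h)) / 3 = (4·0.365 − 0.612)/3 = (0.848)/3 = 0.2827.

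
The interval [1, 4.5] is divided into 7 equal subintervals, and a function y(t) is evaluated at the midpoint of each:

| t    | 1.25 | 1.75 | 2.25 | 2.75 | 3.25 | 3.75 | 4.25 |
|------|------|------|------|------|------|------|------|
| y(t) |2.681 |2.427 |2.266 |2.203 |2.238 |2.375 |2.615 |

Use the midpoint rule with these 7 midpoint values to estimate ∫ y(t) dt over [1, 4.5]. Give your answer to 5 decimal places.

8.40250

h = 0.5, n = 7.
h·[y(m₁) + y(m₂) + y(m₃) + y(m₄) + y(m₅) + y(m₆) + y(m₇)] = 0.5·(16.805) = 8.40250.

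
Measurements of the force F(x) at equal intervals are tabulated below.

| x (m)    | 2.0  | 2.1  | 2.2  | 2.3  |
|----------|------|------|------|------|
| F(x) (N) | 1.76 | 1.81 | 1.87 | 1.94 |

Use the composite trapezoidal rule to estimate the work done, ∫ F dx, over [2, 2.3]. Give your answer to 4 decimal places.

h = 0.1, n = 3.
(h/2)·[y₀ + 2y₁ + 2y₂ + y₃] = 0.05·(11.06) = 0.5530.

0.5530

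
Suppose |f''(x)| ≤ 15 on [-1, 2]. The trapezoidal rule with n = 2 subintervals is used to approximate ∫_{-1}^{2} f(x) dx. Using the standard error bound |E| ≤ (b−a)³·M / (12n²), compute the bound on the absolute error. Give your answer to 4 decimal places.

8.4375

|E| ≤ (3)³·15 / (12·2²) = 405/48 = 8.4375.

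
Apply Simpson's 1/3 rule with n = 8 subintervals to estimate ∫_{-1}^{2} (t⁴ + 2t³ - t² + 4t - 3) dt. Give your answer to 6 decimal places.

8.107910

h = (2 − (-1))/8 = 0.375.
Nodes t₀,…,t₈ = -1, -0.625, -0.25, 0.125, 0.5, 0.875, 1.25, 1.625, 2.
f(t) = t⁴ + 2t³ - t² + 4t - 3: f₀=-9, f₁=-6.226318359375, f₂=-4.08984375, f₃=-2.511474609375, f₄=-0.9375, f₅=1.660400390625, f₆=6.78515625, f₇=16.414306640625, f₈=33.
(h/3)·[f₀ + 4f₁ + 2f₂ + 4f₃ + 2f₄ + 4f₅ + 2f₆ + 4f₇ + f₈] = 0.125·(64.86328125) = 8.107910.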